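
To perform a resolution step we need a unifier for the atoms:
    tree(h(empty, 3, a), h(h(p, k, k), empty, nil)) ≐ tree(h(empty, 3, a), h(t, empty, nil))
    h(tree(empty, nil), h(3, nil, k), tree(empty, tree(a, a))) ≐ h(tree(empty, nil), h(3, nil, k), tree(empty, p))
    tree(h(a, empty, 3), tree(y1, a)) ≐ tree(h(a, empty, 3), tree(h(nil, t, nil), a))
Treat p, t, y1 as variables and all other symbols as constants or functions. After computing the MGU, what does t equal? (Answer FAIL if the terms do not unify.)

Decompose tree/2: h(empty, 3, a) ≐ h(empty, 3, a),  h(h(p, k, k), empty, nil) ≐ h(t, empty, nil).
Delete trivial equation h(empty, 3, a) ≐ h(empty, 3, a).
Decompose h/3: h(p, k, k) ≐ t,  empty ≐ empty,  nil ≐ nil.
Bind t := h(p, k, k); substituting into the one remaining equation that mentions t gives: tree(h(a, empty, 3), tree(y1, a)) ≐ tree(h(a, empty, 3), tree(h(nil, h(p, k, k), nil), a)).
Delete trivial equation empty ≐ empty.
Delete trivial equation nil ≐ nil.
Decompose h/3: tree(empty, nil) ≐ tree(empty, nil),  h(3, nil, k) ≐ h(3, nil, k),  tree(empty, tree(a, a)) ≐ tree(empty, p).
Delete trivial equation tree(empty, nil) ≐ tree(empty, nil).
Delete trivial equation h(3, nil, k) ≐ h(3, nil, k).
Decompose tree/2: empty ≐ empty,  tree(a, a) ≐ p.
Delete trivial equation empty ≐ empty.
Bind p := tree(a, a); substituting into the remaining equation gives: tree(h(a, empty, 3), tree(y1, a)) ≐ tree(h(a, empty, 3), tree(h(nil, h(tree(a, a), k, k), nil), a)). Substituting into the earlier binding gives t := h(tree(a, a), k, k).
Decompose tree/2: h(a, empty, 3) ≐ h(a, empty, 3),  tree(y1, a) ≐ tree(h(nil, h(tree(a, a), k, k), nil), a).
Delete trivial equation h(a, empty, 3) ≐ h(a, empty, 3).
Decompose tree/2: y1 ≐ h(nil, h(tree(a, a), k, k), nil),  a ≐ a.
Bind y1 := h(nil, h(tree(a, a), k, k), nil); no other remaining equation mentions y1.
Delete trivial equation a ≐ a.
MGU = { t ↦ h(tree(a, a), k, k), p ↦ tree(a, a), y1 ↦ h(nil, h(tree(a, a), k, k), nil) }, so t ↦ h(tree(a, a), k, k).

h(tree(a, a), k, k)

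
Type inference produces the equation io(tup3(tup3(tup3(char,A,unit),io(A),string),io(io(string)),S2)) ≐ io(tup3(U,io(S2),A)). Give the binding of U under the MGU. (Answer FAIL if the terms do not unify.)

Decompose io/1: tup3(tup3(tup3(char,A,unit),io(A),string),io(io(string)),S2) ≐ tup3(U,io(S2),A).
Decompose tup3/3: tup3(tup3(char,A,unit),io(A),string) ≐ U,  io(io(string)) ≐ io(S2),  S2 ≐ A.
Bind U := tup3(tup3(char,A,unit),io(A),string); no other remaining equation mentions U.
Decompose io/1: io(string) ≐ S2.
Bind S2 := io(string); substituting into the remaining equation gives: io(string) ≐ A.
Bind A := io(string). Substituting into the earlier binding gives U := tup3(tup3(char,io(string),unit),io(io(string)),string).
MGU = { U -> tup3(tup3(char,io(string),unit),io(io(string)),string), S2 -> io(string), A -> io(string) }, so U -> tup3(tup3(char,io(string),unit),io(io(string)),string).

tup3(tup3(char,io(string),unit),io(io(string)),string)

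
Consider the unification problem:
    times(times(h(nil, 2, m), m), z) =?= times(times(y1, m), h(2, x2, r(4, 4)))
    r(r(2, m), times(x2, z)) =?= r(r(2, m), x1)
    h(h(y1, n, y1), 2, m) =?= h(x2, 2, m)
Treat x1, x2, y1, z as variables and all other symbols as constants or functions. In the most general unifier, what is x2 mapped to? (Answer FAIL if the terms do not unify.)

h(h(nil, 2, m), n, h(nil, 2, m))

Decompose times/2: times(h(nil, 2, m), m) =?= times(y1, m),  z =?= h(2, x2, r(4, 4)).
Decompose times/2: h(nil, 2, m) =?= y1,  m =?= m.
Bind y1 := h(nil, 2, m); substituting into the one remaining equation that mentions y1 gives: h(h(h(nil, 2, m), n, h(nil, 2, m)), 2, m) =?= h(x2, 2, m).
Delete trivial equation m =?= m.
Bind z := h(2, x2, r(4, 4)); substituting into the one remaining equation that mentions z gives: r(r(2, m), times(x2, h(2, x2, r(4, 4)))) =?= r(r(2, m), x1).
Decompose r/2: r(2, m) =?= r(2, m),  times(x2, h(2, x2, r(4, 4))) =?= x1.
Delete trivial equation r(2, m) =?= r(2, m).
Bind x1 := times(x2, h(2, x2, r(4, 4))); no other remaining equation mentions x1.
Decompose h/3: h(h(nil, 2, m), n, h(nil, 2, m)) =?= x2,  2 =?= 2,  m =?= m.
Bind x2 := h(h(nil, 2, m), n, h(nil, 2, m)); no other remaining equation mentions x2. Substituting into the earlier bindings gives z := h(2, h(h(nil, 2, m), n, h(nil, 2, m)), r(4, 4)), x1 := times(h(h(nil, 2, m), n, h(nil, 2, m)), h(2, h(h(nil, 2, m), n, h(nil, 2, m)), r(4, 4))).
Delete trivial equation 2 =?= 2.
Delete trivial equation m =?= m.
MGU = { y1 ↦ h(nil, 2, m), z ↦ h(2, h(h(nil, 2, m), n, h(nil, 2, m)), r(4, 4)), x1 ↦ times(h(h(nil, 2, m), n, h(nil, 2, m)), h(2, h(h(nil, 2, m), n, h(nil, 2, m)), r(4, 4))), x2 ↦ h(h(nil, 2, m), n, h(nil, 2, m)) }, so x2 ↦ h(h(nil, 2, m), n, h(nil, 2, m)).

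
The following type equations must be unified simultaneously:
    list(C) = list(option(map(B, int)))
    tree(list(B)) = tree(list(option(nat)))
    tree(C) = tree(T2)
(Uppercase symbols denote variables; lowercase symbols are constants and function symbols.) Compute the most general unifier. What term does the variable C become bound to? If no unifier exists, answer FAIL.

option(map(option(nat), int))

Decompose list/1: C = option(map(B, int)).
Bind C := option(map(B, int)); substituting into the one remaining equation that mentions C gives: tree(option(map(B, int))) = tree(T2).
Decompose tree/1: list(B) = list(option(nat)).
Decompose list/1: B = option(nat).
Bind B := option(nat); substituting into the remaining equation gives: tree(option(map(option(nat), int))) = tree(T2). Substituting into the earlier binding gives C := option(map(option(nat), int)).
Decompose tree/1: option(map(option(nat), int)) = T2.
Bind T2 := option(map(option(nat), int)).
MGU = { C ↦ option(map(option(nat), int)), B ↦ option(nat), T2 ↦ option(map(option(nat), int)) }, so C ↦ option(map(option(nat), int)).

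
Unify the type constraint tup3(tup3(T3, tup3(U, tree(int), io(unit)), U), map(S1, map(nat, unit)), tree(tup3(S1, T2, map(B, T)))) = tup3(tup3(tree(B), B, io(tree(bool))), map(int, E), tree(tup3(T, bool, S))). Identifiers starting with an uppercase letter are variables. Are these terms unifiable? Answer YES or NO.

YES

Decompose tup3/3: tup3(T3, tup3(U, tree(int), io(unit)), U) = tup3(tree(B), B, io(tree(bool))),  map(S1, map(nat, unit)) = map(int, E),  tree(tup3(S1, T2, map(B, T))) = tree(tup3(T, bool, S)).
Decompose tup3/3: T3 = tree(B),  tup3(U, tree(int), io(unit)) = B,  U = io(tree(bool)).
Bind T3 := tree(B); no other remaining equation mentions T3.
Bind B := tup3(U, tree(int), io(unit)); substituting into the one remaining equation that mentions B gives: tree(tup3(S1, T2, map(tup3(U, tree(int), io(unit)), T))) = tree(tup3(T, bool, S)). Substituting into the earlier binding gives T3 := tree(tup3(U, tree(int), io(unit))).
Bind U := io(tree(bool)); substituting into the one remaining equation that mentions U gives: tree(tup3(S1, T2, map(tup3(io(tree(bool)), tree(int), io(unit)), T))) = tree(tup3(T, bool, S)). Substituting into the earlier bindings gives T3 := tree(tup3(io(tree(bool)), tree(int), io(unit))), B := tup3(io(tree(bool)), tree(int), io(unit)).
Decompose map/2: S1 = int,  map(nat, unit) = E.
Bind S1 := int; substituting into the one remaining equation that mentions S1 gives: tree(tup3(int, T2, map(tup3(io(tree(bool)), tree(int), io(unit)), T))) = tree(tup3(T, bool, S)).
Bind E := map(nat, unit); no other remaining equation mentions E.
Decompose tree/1: tup3(int, T2, map(tup3(io(tree(bool)), tree(int), io(unit)), T)) = tup3(T, bool, S).
Decompose tup3/3: int = T,  T2 = bool,  map(tup3(io(tree(bool)), tree(int), io(unit)), T) = S.
Bind T := int; substituting into the one remaining equation that mentions T gives: map(tup3(io(tree(bool)), tree(int), io(unit)), int) = S.
Bind T2 := bool; no other remaining equation mentions T2.
Bind S := map(tup3(io(tree(bool)), tree(int), io(unit)), int).
No equations remain and no clash or occurs-check failure arose, so a unifier exists.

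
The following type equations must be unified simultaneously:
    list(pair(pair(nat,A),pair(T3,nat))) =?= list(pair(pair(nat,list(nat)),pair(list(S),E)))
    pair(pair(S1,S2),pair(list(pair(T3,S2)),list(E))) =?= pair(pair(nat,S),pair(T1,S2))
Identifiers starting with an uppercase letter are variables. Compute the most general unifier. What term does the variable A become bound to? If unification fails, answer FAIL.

Decompose list/1: pair(pair(nat,A),pair(T3,nat)) =?= pair(pair(nat,list(nat)),pair(list(S),E)).
Decompose pair/2: pair(nat,A) =?= pair(nat,list(nat)),  pair(T3,nat) =?= pair(list(S),E).
Decompose pair/2: nat =?= nat,  A =?= list(nat).
Delete trivial equation nat =?= nat.
Bind A := list(nat); no other remaining equation mentions A.
Decompose pair/2: T3 =?= list(S),  nat =?= E.
Bind T3 := list(S); substituting into the one remaining equation that mentions T3 gives: pair(pair(S1,S2),pair(list(pair(list(S),S2)),list(E))) =?= pair(pair(nat,S),pair(T1,S2)).
Bind E := nat; substituting into the remaining equation gives: pair(pair(S1,S2),pair(list(pair(list(S),S2)),list(nat))) =?= pair(pair(nat,S),pair(T1,S2)).
Decompose pair/2: pair(S1,S2) =?= pair(nat,S),  pair(list(pair(list(S),S2)),list(nat)) =?= pair(T1,S2).
Decompose pair/2: S1 =?= nat,  S2 =?= S.
Bind S1 := nat; no other remaining equation mentions S1.
Bind S2 := S; substituting into the remaining equation gives: pair(list(pair(list(S),S)),list(nat)) =?= pair(T1,S).
Decompose pair/2: list(pair(list(S),S)) =?= T1,  list(nat) =?= S.
Bind T1 := list(pair(list(S),S)); no other remaining equation mentions T1.
Bind S := list(nat). Substituting into the earlier bindings gives T3 := list(list(nat)), S2 := list(nat), T1 := list(pair(list(list(nat)),list(nat))).
MGU = { A := list(nat), T3 := list(list(nat)), E := nat, S1 := nat, S2 := list(nat), T1 := list(pair(list(list(nat)),list(nat))), S := list(nat) }, so A := list(nat).

list(nat)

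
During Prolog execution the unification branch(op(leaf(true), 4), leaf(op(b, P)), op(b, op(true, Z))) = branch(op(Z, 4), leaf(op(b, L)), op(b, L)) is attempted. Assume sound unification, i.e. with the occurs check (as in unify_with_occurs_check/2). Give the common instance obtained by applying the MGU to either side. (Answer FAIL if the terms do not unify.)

Decompose branch/3: op(leaf(true), 4) = op(Z, 4),  leaf(op(b, P)) = leaf(op(b, L)),  op(b, op(true, Z)) = op(b, L).
Decompose op/2: leaf(true) = Z,  4 = 4.
Bind Z := leaf(true); substituting into the one remaining equation that mentions Z gives: op(b, op(true, leaf(true))) = op(b, L).
Delete trivial equation 4 = 4.
Decompose leaf/1: op(b, P) = op(b, L).
Decompose op/2: b = b,  P = L.
Delete trivial equation b = b.
Bind P := L; no other remaining equation mentions P.
Decompose op/2: b = b,  op(true, leaf(true)) = L.
Delete trivial equation b = b.
Bind L := op(true, leaf(true)). Substituting into the earlier binding gives P := op(true, leaf(true)).
Applying the MGU to either side gives branch(op(leaf(true), 4), leaf(op(b, op(true, leaf(true)))), op(b, op(true, leaf(true)))).

branch(op(leaf(true), 4), leaf(op(b, op(true, leaf(true)))), op(b, op(true, leaf(true))))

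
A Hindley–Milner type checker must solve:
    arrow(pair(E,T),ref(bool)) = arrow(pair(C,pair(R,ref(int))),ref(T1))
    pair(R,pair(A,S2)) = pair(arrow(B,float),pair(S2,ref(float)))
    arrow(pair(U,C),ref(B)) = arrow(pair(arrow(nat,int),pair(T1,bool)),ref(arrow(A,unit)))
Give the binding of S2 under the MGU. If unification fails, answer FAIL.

ref(float)

Decompose arrow/2: pair(E,T) = pair(C,pair(R,ref(int))),  ref(bool) = ref(T1).
Decompose pair/2: E = C,  T = pair(R,ref(int)).
Bind E := C; no other remaining equation mentions E.
Bind T := pair(R,ref(int)); no other remaining equation mentions T.
Decompose ref/1: bool = T1.
Bind T1 := bool; substituting into the one remaining equation that mentions T1 gives: arrow(pair(U,C),ref(B)) = arrow(pair(arrow(nat,int),pair(bool,bool)),ref(arrow(A,unit))).
Decompose pair/2: R = arrow(B,float),  pair(A,S2) = pair(S2,ref(float)).
Bind R := arrow(B,float); no other remaining equation mentions R. Substituting into the earlier binding gives T := pair(arrow(B,float),ref(int)).
Decompose pair/2: A = S2,  S2 = ref(float).
Bind A := S2; substituting into the one remaining equation that mentions A gives: arrow(pair(U,C),ref(B)) = arrow(pair(arrow(nat,int),pair(bool,bool)),ref(arrow(S2,unit))).
Bind S2 := ref(float); substituting into the remaining equation gives: arrow(pair(U,C),ref(B)) = arrow(pair(arrow(nat,int),pair(bool,bool)),ref(arrow(ref(float),unit))). Substituting into the earlier binding gives A := ref(float).
Decompose arrow/2: pair(U,C) = pair(arrow(nat,int),pair(bool,bool)),  ref(B) = ref(arrow(ref(float),unit)).
Decompose pair/2: U = arrow(nat,int),  C = pair(bool,bool).
Bind U := arrow(nat,int); no other remaining equation mentions U.
Bind C := pair(bool,bool); no other remaining equation mentions C. Substituting into the earlier binding gives E := pair(bool,bool).
Decompose ref/1: B = arrow(ref(float),unit).
Bind B := arrow(ref(float),unit). Substituting into the earlier bindings gives T := pair(arrow(arrow(ref(float),unit),float),ref(int)), R := arrow(arrow(ref(float),unit),float).
MGU = { E -> pair(bool,bool), T -> pair(arrow(arrow(ref(float),unit),float),ref(int)), T1 -> bool, R -> arrow(arrow(ref(float),unit),float), A -> ref(float), S2 -> ref(float), U -> arrow(nat,int), C -> pair(bool,bool), B -> arrow(ref(float),unit) }, so S2 -> ref(float).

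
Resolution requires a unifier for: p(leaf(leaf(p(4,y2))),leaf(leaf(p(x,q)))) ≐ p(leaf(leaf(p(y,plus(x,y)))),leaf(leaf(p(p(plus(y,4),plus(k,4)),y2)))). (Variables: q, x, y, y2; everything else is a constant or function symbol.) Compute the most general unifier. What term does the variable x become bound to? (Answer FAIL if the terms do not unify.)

Decompose p/2: leaf(leaf(p(4,y2))) ≐ leaf(leaf(p(y,plus(x,y)))),  leaf(leaf(p(x,q))) ≐ leaf(leaf(p(p(plus(y,4),plus(k,4)),y2))).
Decompose leaf/1: leaf(p(4,y2)) ≐ leaf(p(y,plus(x,y))).
Decompose leaf/1: p(4,y2) ≐ p(y,plus(x,y)).
Decompose p/2: 4 ≐ y,  y2 ≐ plus(x,y).
Bind y := 4; substituting into the remaining equations gives: y2 ≐ plus(x,4),  leaf(leaf(p(x,q))) ≐ leaf(leaf(p(p(plus(4,4),plus(k,4)),y2))).
Bind y2 := plus(x,4); substituting into the remaining equation gives: leaf(leaf(p(x,q))) ≐ leaf(leaf(p(p(plus(4,4),plus(k,4)),plus(x,4)))).
Decompose leaf/1: leaf(p(x,q)) ≐ leaf(p(p(plus(4,4),plus(k,4)),plus(x,4))).
Decompose leaf/1: p(x,q) ≐ p(p(plus(4,4),plus(k,4)),plus(x,4)).
Decompose p/2: x ≐ p(plus(4,4),plus(k,4)),  q ≐ plus(x,4).
Bind x := p(plus(4,4),plus(k,4)); substituting into the remaining equation gives: q ≐ plus(p(plus(4,4),plus(k,4)),4). Substituting into the earlier binding gives y2 := plus(p(plus(4,4),plus(k,4)),4).
Bind q := plus(p(plus(4,4),plus(k,4)),4).
MGU = { y ↦ 4, y2 ↦ plus(p(plus(4,4),plus(k,4)),4), x ↦ p(plus(4,4),plus(k,4)), q ↦ plus(p(plus(4,4),plus(k,4)),4) }, so x ↦ p(plus(4,4),plus(k,4)).

p(plus(4,4),plus(k,4))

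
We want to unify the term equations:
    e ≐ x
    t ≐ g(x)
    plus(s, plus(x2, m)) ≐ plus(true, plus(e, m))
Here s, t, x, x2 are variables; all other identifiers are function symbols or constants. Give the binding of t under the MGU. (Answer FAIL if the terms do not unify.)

Bind x := e; substituting into the one remaining equation that mentions x gives: t ≐ g(e).
Bind t := g(e); no other remaining equation mentions t.
Decompose plus/2: s ≐ true,  plus(x2, m) ≐ plus(e, m).
Bind s := true; no other remaining equation mentions s.
Decompose plus/2: x2 ≐ e,  m ≐ m.
Bind x2 := e; no other remaining equation mentions x2.
Delete trivial equation m ≐ m.
MGU = { x := e, t := g(e), s := true, x2 := e }, so t := g(e).

g(e)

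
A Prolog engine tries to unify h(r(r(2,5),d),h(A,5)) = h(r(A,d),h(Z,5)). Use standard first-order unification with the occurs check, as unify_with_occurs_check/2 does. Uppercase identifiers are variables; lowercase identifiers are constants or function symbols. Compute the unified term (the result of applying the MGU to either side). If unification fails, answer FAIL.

h(r(r(2,5),d),h(r(2,5),5))

Decompose h/2: r(r(2,5),d) = r(A,d),  h(A,5) = h(Z,5).
Decompose r/2: r(2,5) = A,  d = d.
Bind A := r(2,5); substituting into the one remaining equation that mentions A gives: h(r(2,5),5) = h(Z,5).
Delete trivial equation d = d.
Decompose h/2: r(2,5) = Z,  5 = 5.
Bind Z := r(2,5); no other remaining equation mentions Z.
Delete trivial equation 5 = 5.
Applying the MGU to either side gives h(r(r(2,5),d),h(r(2,5),5)).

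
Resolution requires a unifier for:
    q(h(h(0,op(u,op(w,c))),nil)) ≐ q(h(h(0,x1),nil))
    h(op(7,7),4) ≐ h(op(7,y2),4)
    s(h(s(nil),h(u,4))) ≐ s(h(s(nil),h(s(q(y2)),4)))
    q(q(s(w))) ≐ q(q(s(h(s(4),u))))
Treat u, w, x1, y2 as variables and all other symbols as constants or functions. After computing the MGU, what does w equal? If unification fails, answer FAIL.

h(s(4),s(q(7)))

Decompose q/1: h(h(0,op(u,op(w,c))),nil) ≐ h(h(0,x1),nil).
Decompose h/2: h(0,op(u,op(w,c))) ≐ h(0,x1),  nil ≐ nil.
Decompose h/2: 0 ≐ 0,  op(u,op(w,c)) ≐ x1.
Delete trivial equation 0 ≐ 0.
Bind x1 := op(u,op(w,c)); no other remaining equation mentions x1.
Delete trivial equation nil ≐ nil.
Decompose h/2: op(7,7) ≐ op(7,y2),  4 ≐ 4.
Decompose op/2: 7 ≐ 7,  7 ≐ y2.
Delete trivial equation 7 ≐ 7.
Bind y2 := 7; substituting into the one remaining equation that mentions y2 gives: s(h(s(nil),h(u,4))) ≐ s(h(s(nil),h(s(q(7)),4))).
Delete trivial equation 4 ≐ 4.
Decompose s/1: h(s(nil),h(u,4)) ≐ h(s(nil),h(s(q(7)),4)).
Decompose h/2: s(nil) ≐ s(nil),  h(u,4) ≐ h(s(q(7)),4).
Delete trivial equation s(nil) ≐ s(nil).
Decompose h/2: u ≐ s(q(7)),  4 ≐ 4.
Bind u := s(q(7)); substituting into the one remaining equation that mentions u gives: q(q(s(w))) ≐ q(q(s(h(s(4),s(q(7)))))). Substituting into the earlier binding gives x1 := op(s(q(7)),op(w,c)).
Delete trivial equation 4 ≐ 4.
Decompose q/1: q(s(w)) ≐ q(s(h(s(4),s(q(7))))).
Decompose q/1: s(w) ≐ s(h(s(4),s(q(7)))).
Decompose s/1: w ≐ h(s(4),s(q(7))).
Bind w := h(s(4),s(q(7))). Substituting into the earlier binding gives x1 := op(s(q(7)),op(h(s(4),s(q(7))),c)).
MGU = { x1 := op(s(q(7)),op(h(s(4),s(q(7))),c)), y2 := 7, u := s(q(7)), w := h(s(4),s(q(7))) }, so w := h(s(4),s(q(7))).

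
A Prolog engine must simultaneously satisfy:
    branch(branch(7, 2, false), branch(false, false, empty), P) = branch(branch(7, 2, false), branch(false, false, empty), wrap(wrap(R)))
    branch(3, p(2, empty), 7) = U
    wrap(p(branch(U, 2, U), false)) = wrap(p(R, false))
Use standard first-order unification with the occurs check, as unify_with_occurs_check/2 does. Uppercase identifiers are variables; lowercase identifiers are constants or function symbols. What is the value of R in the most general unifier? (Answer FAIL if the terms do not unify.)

Decompose branch/3: branch(7, 2, false) = branch(7, 2, false),  branch(false, false, empty) = branch(false, false, empty),  P = wrap(wrap(R)).
Delete trivial equation branch(7, 2, false) = branch(7, 2, false).
Delete trivial equation branch(false, false, empty) = branch(false, false, empty).
Bind P := wrap(wrap(R)); no other remaining equation mentions P.
Bind U := branch(3, p(2, empty), 7); substituting into the remaining equation gives: wrap(p(branch(branch(3, p(2, empty), 7), 2, branch(3, p(2, empty), 7)), false)) = wrap(p(R, false)).
Decompose wrap/1: p(branch(branch(3, p(2, empty), 7), 2, branch(3, p(2, empty), 7)), false) = p(R, false).
Decompose p/2: branch(branch(3, p(2, empty), 7), 2, branch(3, p(2, empty), 7)) = R,  false = false.
Bind R := branch(branch(3, p(2, empty), 7), 2, branch(3, p(2, empty), 7)); no other remaining equation mentions R. Substituting into the earlier binding gives P := wrap(wrap(branch(branch(3, p(2, empty), 7), 2, branch(3, p(2, empty), 7)))).
Delete trivial equation false = false.
MGU = { P ↦ wrap(wrap(branch(branch(3, p(2, empty), 7), 2, branch(3, p(2, empty), 7)))), U ↦ branch(3, p(2, empty), 7), R ↦ branch(branch(3, p(2, empty), 7), 2, branch(3, p(2, empty), 7)) }, so R ↦ branch(branch(3, p(2, empty), 7), 2, branch(3, p(2, empty), 7)).

branch(branch(3, p(2, empty), 7), 2, branch(3, p(2, empty), 7))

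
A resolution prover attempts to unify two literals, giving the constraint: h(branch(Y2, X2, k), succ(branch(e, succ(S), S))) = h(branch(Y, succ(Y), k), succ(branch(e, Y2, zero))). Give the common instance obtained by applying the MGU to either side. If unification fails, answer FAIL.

h(branch(succ(zero), succ(succ(zero)), k), succ(branch(e, succ(zero), zero)))

Decompose h/2: branch(Y2, X2, k) = branch(Y, succ(Y), k),  succ(branch(e, succ(S), S)) = succ(branch(e, Y2, zero)).
Decompose branch/3: Y2 = Y,  X2 = succ(Y),  k = k.
Bind Y2 := Y; substituting into the one remaining equation that mentions Y2 gives: succ(branch(e, succ(S), S)) = succ(branch(e, Y, zero)).
Bind X2 := succ(Y); no other remaining equation mentions X2.
Delete trivial equation k = k.
Decompose succ/1: branch(e, succ(S), S) = branch(e, Y, zero).
Decompose branch/3: e = e,  succ(S) = Y,  S = zero.
Delete trivial equation e = e.
Bind Y := succ(S); no other remaining equation mentions Y. Substituting into the earlier bindings gives Y2 := succ(S), X2 := succ(succ(S)).
Bind S := zero. Substituting into the earlier bindings gives Y2 := succ(zero), X2 := succ(succ(zero)), Y := succ(zero).
Applying the MGU to either side gives h(branch(succ(zero), succ(succ(zero)), k), succ(branch(e, succ(zero), zero))).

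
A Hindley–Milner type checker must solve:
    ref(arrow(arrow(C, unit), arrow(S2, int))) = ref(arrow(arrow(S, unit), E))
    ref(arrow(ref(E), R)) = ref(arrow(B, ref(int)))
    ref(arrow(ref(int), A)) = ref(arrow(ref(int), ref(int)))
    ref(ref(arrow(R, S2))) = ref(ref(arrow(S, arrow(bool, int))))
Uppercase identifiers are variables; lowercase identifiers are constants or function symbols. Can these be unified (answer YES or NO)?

Decompose ref/1: arrow(arrow(C, unit), arrow(S2, int)) = arrow(arrow(S, unit), E).
Decompose arrow/2: arrow(C, unit) = arrow(S, unit),  arrow(S2, int) = E.
Decompose arrow/2: C = S,  unit = unit.
Bind C := S; no other remaining equation mentions C.
Delete trivial equation unit = unit.
Bind E := arrow(S2, int); substituting into the one remaining equation that mentions E gives: ref(arrow(ref(arrow(S2, int)), R)) = ref(arrow(B, ref(int))).
Decompose ref/1: arrow(ref(arrow(S2, int)), R) = arrow(B, ref(int)).
Decompose arrow/2: ref(arrow(S2, int)) = B,  R = ref(int).
Bind B := ref(arrow(S2, int)); no other remaining equation mentions B.
Bind R := ref(int); substituting into the one remaining equation that mentions R gives: ref(ref(arrow(ref(int), S2))) = ref(ref(arrow(S, arrow(bool, int)))).
Decompose ref/1: arrow(ref(int), A) = arrow(ref(int), ref(int)).
Decompose arrow/2: ref(int) = ref(int),  A = ref(int).
Delete trivial equation ref(int) = ref(int).
Bind A := ref(int); no other remaining equation mentions A.
Decompose ref/1: ref(arrow(ref(int), S2)) = ref(arrow(S, arrow(bool, int))).
Decompose ref/1: arrow(ref(int), S2) = arrow(S, arrow(bool, int)).
Decompose arrow/2: ref(int) = S,  S2 = arrow(bool, int).
Bind S := ref(int); no other remaining equation mentions S. Substituting into the earlier binding gives C := ref(int).
Bind S2 := arrow(bool, int). Substituting into the earlier bindings gives E := arrow(arrow(bool, int), int), B := ref(arrow(arrow(bool, int), int)).
No equations remain and no clash or occurs-check failure arose, so a unifier exists.

YES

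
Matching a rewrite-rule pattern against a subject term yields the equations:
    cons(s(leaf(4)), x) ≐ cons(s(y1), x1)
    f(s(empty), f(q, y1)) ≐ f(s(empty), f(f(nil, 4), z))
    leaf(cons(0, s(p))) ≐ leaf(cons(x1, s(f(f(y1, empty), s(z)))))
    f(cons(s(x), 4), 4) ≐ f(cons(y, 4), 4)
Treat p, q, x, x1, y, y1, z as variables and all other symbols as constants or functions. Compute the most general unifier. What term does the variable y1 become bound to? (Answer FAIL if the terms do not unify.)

Decompose cons/2: s(leaf(4)) ≐ s(y1),  x ≐ x1.
Decompose s/1: leaf(4) ≐ y1.
Bind y1 := leaf(4); substituting into the 2 remaining equations that mention y1 gives: f(s(empty), f(q, leaf(4))) ≐ f(s(empty), f(f(nil, 4), z)),  leaf(cons(0, s(p))) ≐ leaf(cons(x1, s(f(f(leaf(4), empty), s(z))))).
Bind x := x1; substituting into the one remaining equation that mentions x gives: f(cons(s(x1), 4), 4) ≐ f(cons(y, 4), 4).
Decompose f/2: s(empty) ≐ s(empty),  f(q, leaf(4)) ≐ f(f(nil, 4), z).
Delete trivial equation s(empty) ≐ s(empty).
Decompose f/2: q ≐ f(nil, 4),  leaf(4) ≐ z.
Bind q := f(nil, 4); no other remaining equation mentions q.
Bind z := leaf(4); substituting into the one remaining equation that mentions z gives: leaf(cons(0, s(p))) ≐ leaf(cons(x1, s(f(f(leaf(4), empty), s(leaf(4)))))).
Decompose leaf/1: cons(0, s(p)) ≐ cons(x1, s(f(f(leaf(4), empty), s(leaf(4))))).
Decompose cons/2: 0 ≐ x1,  s(p) ≐ s(f(f(leaf(4), empty), s(leaf(4)))).
Bind x1 := 0; substituting into the one remaining equation that mentions x1 gives: f(cons(s(0), 4), 4) ≐ f(cons(y, 4), 4). Substituting into the earlier binding gives x := 0.
Decompose s/1: p ≐ f(f(leaf(4), empty), s(leaf(4))).
Bind p := f(f(leaf(4), empty), s(leaf(4))); no other remaining equation mentions p.
Decompose f/2: cons(s(0), 4) ≐ cons(y, 4),  4 ≐ 4.
Decompose cons/2: s(0) ≐ y,  4 ≐ 4.
Bind y := s(0); no other remaining equation mentions y.
Delete trivial equation 4 ≐ 4.
Delete trivial equation 4 ≐ 4.
MGU = { y1 := leaf(4), x := 0, q := f(nil, 4), z := leaf(4), x1 := 0, p := f(f(leaf(4), empty), s(leaf(4))), y := s(0) }, so y1 := leaf(4).

leaf(4)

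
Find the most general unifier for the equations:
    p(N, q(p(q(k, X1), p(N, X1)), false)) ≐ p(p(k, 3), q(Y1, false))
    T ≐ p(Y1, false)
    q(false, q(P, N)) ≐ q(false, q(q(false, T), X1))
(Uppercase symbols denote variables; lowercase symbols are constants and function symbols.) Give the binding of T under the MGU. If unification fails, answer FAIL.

p(p(q(k, p(k, 3)), p(p(k, 3), p(k, 3))), false)

Decompose p/2: N ≐ p(k, 3),  q(p(q(k, X1), p(N, X1)), false) ≐ q(Y1, false).
Bind N := p(k, 3); substituting into the 2 remaining equations that mention N gives: q(p(q(k, X1), p(p(k, 3), X1)), false) ≐ q(Y1, false),  q(false, q(P, p(k, 3))) ≐ q(false, q(q(false, T), X1)).
Decompose q/2: p(q(k, X1), p(p(k, 3), X1)) ≐ Y1,  false ≐ false.
Bind Y1 := p(q(k, X1), p(p(k, 3), X1)); substituting into the one remaining equation that mentions Y1 gives: T ≐ p(p(q(k, X1), p(p(k, 3), X1)), false).
Delete trivial equation false ≐ false.
Bind T := p(p(q(k, X1), p(p(k, 3), X1)), false); substituting into the remaining equation gives: q(false, q(P, p(k, 3))) ≐ q(false, q(q(false, p(p(q(k, X1), p(p(k, 3), X1)), false)), X1)).
Decompose q/2: false ≐ false,  q(P, p(k, 3)) ≐ q(q(false, p(p(q(k, X1), p(p(k, 3), X1)), false)), X1).
Delete trivial equation false ≐ false.
Decompose q/2: P ≐ q(false, p(p(q(k, X1), p(p(k, 3), X1)), false)),  p(k, 3) ≐ X1.
Bind P := q(false, p(p(q(k, X1), p(p(k, 3), X1)), false)); no other remaining equation mentions P.
Bind X1 := p(k, 3). Substituting into the earlier bindings gives Y1 := p(q(k, p(k, 3)), p(p(k, 3), p(k, 3))), T := p(p(q(k, p(k, 3)), p(p(k, 3), p(k, 3))), false), P := q(false, p(p(q(k, p(k, 3)), p(p(k, 3), p(k, 3))), false)).
MGU = { N -> p(k, 3), Y1 -> p(q(k, p(k, 3)), p(p(k, 3), p(k, 3))), T -> p(p(q(k, p(k, 3)), p(p(k, 3), p(k, 3))), false), P -> q(false, p(p(q(k, p(k, 3)), p(p(k, 3), p(k, 3))), false)), X1 -> p(k, 3) }, so T -> p(p(q(k, p(k, 3)), p(p(k, 3), p(k, 3))), false).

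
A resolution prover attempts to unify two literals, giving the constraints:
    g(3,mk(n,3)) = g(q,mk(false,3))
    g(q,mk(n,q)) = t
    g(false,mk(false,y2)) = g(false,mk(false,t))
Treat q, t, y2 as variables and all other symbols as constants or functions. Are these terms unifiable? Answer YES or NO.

NO

Decompose g/2: 3 = q,  mk(n,3) = mk(false,3).
Bind q := 3; substituting into the one remaining equation that mentions q gives: g(3,mk(n,3)) = t.
Decompose mk/2: n = false,  3 = 3.
Clash: constants n and false differ; no unifier exists.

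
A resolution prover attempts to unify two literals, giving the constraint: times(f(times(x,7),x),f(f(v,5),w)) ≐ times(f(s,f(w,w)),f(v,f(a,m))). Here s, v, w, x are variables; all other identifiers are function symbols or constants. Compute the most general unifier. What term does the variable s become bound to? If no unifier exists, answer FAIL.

FAIL

Decompose times/2: f(times(x,7),x) ≐ f(s,f(w,w)),  f(f(v,5),w) ≐ f(v,f(a,m)).
Decompose f/2: times(x,7) ≐ s,  x ≐ f(w,w).
Bind s := times(x,7); no other remaining equation mentions s.
Bind x := f(w,w); no other remaining equation mentions x. Substituting into the earlier binding gives s := times(f(w,w),7).
Decompose f/2: f(v,5) ≐ v,  w ≐ f(a,m).
Occurs check fails: v occurs in f(v,5); the equation v ≐ f(v,5) has no finite solution.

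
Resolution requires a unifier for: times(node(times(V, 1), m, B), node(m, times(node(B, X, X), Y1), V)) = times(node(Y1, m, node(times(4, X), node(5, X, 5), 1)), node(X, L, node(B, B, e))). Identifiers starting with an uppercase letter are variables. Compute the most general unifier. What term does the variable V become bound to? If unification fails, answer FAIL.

Decompose times/2: node(times(V, 1), m, B) = node(Y1, m, node(times(4, X), node(5, X, 5), 1)),  node(m, times(node(B, X, X), Y1), V) = node(X, L, node(B, B, e)).
Decompose node/3: times(V, 1) = Y1,  m = m,  B = node(times(4, X), node(5, X, 5), 1).
Bind Y1 := times(V, 1); substituting into the one remaining equation that mentions Y1 gives: node(m, times(node(B, X, X), times(V, 1)), V) = node(X, L, node(B, B, e)).
Delete trivial equation m = m.
Bind B := node(times(4, X), node(5, X, 5), 1); substituting into the remaining equation gives: node(m, times(node(node(times(4, X), node(5, X, 5), 1), X, X), times(V, 1)), V) = node(X, L, node(node(times(4, X), node(5, X, 5), 1), node(times(4, X), node(5, X, 5), 1), e)).
Decompose node/3: m = X,  times(node(node(times(4, X), node(5, X, 5), 1), X, X), times(V, 1)) = L,  V = node(node(times(4, X), node(5, X, 5), 1), node(times(4, X), node(5, X, 5), 1), e).
Bind X := m; substituting into the remaining equations gives: times(node(node(times(4, m), node(5, m, 5), 1), m, m), times(V, 1)) = L,  V = node(node(times(4, m), node(5, m, 5), 1), node(times(4, m), node(5, m, 5), 1), e). Substituting into the earlier binding gives B := node(times(4, m), node(5, m, 5), 1).
Bind L := times(node(node(times(4, m), node(5, m, 5), 1), m, m), times(V, 1)); no other remaining equation mentions L.
Bind V := node(node(times(4, m), node(5, m, 5), 1), node(times(4, m), node(5, m, 5), 1), e). Substituting into the earlier bindings gives Y1 := times(node(node(times(4, m), node(5, m, 5), 1), node(times(4, m), node(5, m, 5), 1), e), 1), L := times(node(node(times(4, m), node(5, m, 5), 1), m, m), times(node(node(times(4, m), node(5, m, 5), 1), node(times(4, m), node(5, m, 5), 1), e), 1)).
MGU = { Y1 ↦ times(node(node(times(4, m), node(5, m, 5), 1), node(times(4, m), node(5, m, 5), 1), e), 1), B ↦ node(times(4, m), node(5, m, 5), 1), X ↦ m, L ↦ times(node(node(times(4, m), node(5, m, 5), 1), m, m), times(node(node(times(4, m), node(5, m, 5), 1), node(times(4, m), node(5, m, 5), 1), e), 1)), V ↦ node(node(times(4, m), node(5, m, 5), 1), node(times(4, m), node(5, m, 5), 1), e) }, so V ↦ node(node(times(4, m), node(5, m, 5), 1), node(times(4, m), node(5, m, 5), 1), e).

node(node(times(4, m), node(5, m, 5), 1), node(times(4, m), node(5, m, 5), 1), e)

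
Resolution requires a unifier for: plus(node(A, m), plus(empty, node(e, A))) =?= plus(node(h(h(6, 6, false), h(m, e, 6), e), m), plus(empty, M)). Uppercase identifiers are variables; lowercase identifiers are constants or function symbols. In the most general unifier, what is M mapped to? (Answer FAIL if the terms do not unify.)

node(e, h(h(6, 6, false), h(m, e, 6), e))

Decompose plus/2: node(A, m) =?= node(h(h(6, 6, false), h(m, e, 6), e), m),  plus(empty, node(e, A)) =?= plus(empty, M).
Decompose node/2: A =?= h(h(6, 6, false), h(m, e, 6), e),  m =?= m.
Bind A := h(h(6, 6, false), h(m, e, 6), e); substituting into the one remaining equation that mentions A gives: plus(empty, node(e, h(h(6, 6, false), h(m, e, 6), e))) =?= plus(empty, M).
Delete trivial equation m =?= m.
Decompose plus/2: empty =?= empty,  node(e, h(h(6, 6, false), h(m, e, 6), e)) =?= M.
Delete trivial equation empty =?= empty.
Bind M := node(e, h(h(6, 6, false), h(m, e, 6), e)).
MGU = { A -> h(h(6, 6, false), h(m, e, 6), e), M -> node(e, h(h(6, 6, false), h(m, e, 6), e)) }, so M -> node(e, h(h(6, 6, false), h(m, e, 6), e)).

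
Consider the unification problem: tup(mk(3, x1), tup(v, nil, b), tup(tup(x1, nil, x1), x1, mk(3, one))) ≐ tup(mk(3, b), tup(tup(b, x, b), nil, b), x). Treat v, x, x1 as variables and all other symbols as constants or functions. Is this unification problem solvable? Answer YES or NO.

YES

Decompose tup/3: mk(3, x1) ≐ mk(3, b),  tup(v, nil, b) ≐ tup(tup(b, x, b), nil, b),  tup(tup(x1, nil, x1), x1, mk(3, one)) ≐ x.
Decompose mk/2: 3 ≐ 3,  x1 ≐ b.
Delete trivial equation 3 ≐ 3.
Bind x1 := b; substituting into the one remaining equation that mentions x1 gives: tup(tup(b, nil, b), b, mk(3, one)) ≐ x.
Decompose tup/3: v ≐ tup(b, x, b),  nil ≐ nil,  b ≐ b.
Bind v := tup(b, x, b); no other remaining equation mentions v.
Delete trivial equation nil ≐ nil.
Delete trivial equation b ≐ b.
Bind x := tup(tup(b, nil, b), b, mk(3, one)). Substituting into the earlier binding gives v := tup(b, tup(tup(b, nil, b), b, mk(3, one)), b).
No equations remain and no clash or occurs-check failure arose, so a unifier exists.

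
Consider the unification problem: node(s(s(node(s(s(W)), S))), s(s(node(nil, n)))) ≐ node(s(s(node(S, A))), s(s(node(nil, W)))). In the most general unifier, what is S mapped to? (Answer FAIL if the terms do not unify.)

Decompose node/2: s(s(node(s(s(W)), S))) ≐ s(s(node(S, A))),  s(s(node(nil, n))) ≐ s(s(node(nil, W))).
Decompose s/1: s(node(s(s(W)), S)) ≐ s(node(S, A)).
Decompose s/1: node(s(s(W)), S) ≐ node(S, A).
Decompose node/2: s(s(W)) ≐ S,  S ≐ A.
Bind S := s(s(W)); substituting into the one remaining equation that mentions S gives: s(s(W)) ≐ A.
Bind A := s(s(W)); no other remaining equation mentions A.
Decompose s/1: s(node(nil, n)) ≐ s(node(nil, W)).
Decompose s/1: node(nil, n) ≐ node(nil, W).
Decompose node/2: nil ≐ nil,  n ≐ W.
Delete trivial equation nil ≐ nil.
Bind W := n. Substituting into the earlier bindings gives S := s(s(n)), A := s(s(n)).
MGU = { S := s(s(n)), A := s(s(n)), W := n }, so S := s(s(n)).

s(s(n))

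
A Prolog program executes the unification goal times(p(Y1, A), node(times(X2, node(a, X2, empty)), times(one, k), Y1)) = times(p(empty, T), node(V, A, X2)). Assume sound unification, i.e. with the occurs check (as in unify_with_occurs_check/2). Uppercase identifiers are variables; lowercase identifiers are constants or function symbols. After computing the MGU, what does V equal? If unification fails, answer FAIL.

times(empty, node(a, empty, empty))

Decompose times/2: p(Y1, A) = p(empty, T),  node(times(X2, node(a, X2, empty)), times(one, k), Y1) = node(V, A, X2).
Decompose p/2: Y1 = empty,  A = T.
Bind Y1 := empty; substituting into the one remaining equation that mentions Y1 gives: node(times(X2, node(a, X2, empty)), times(one, k), empty) = node(V, A, X2).
Bind A := T; substituting into the remaining equation gives: node(times(X2, node(a, X2, empty)), times(one, k), empty) = node(V, T, X2).
Decompose node/3: times(X2, node(a, X2, empty)) = V,  times(one, k) = T,  empty = X2.
Bind V := times(X2, node(a, X2, empty)); no other remaining equation mentions V.
Bind T := times(one, k); no other remaining equation mentions T. Substituting into the earlier binding gives A := times(one, k).
Bind X2 := empty. Substituting into the earlier binding gives V := times(empty, node(a, empty, empty)).
MGU = { Y1 -> empty, A -> times(one, k), V -> times(empty, node(a, empty, empty)), T -> times(one, k), X2 -> empty }, so V -> times(empty, node(a, empty, empty)).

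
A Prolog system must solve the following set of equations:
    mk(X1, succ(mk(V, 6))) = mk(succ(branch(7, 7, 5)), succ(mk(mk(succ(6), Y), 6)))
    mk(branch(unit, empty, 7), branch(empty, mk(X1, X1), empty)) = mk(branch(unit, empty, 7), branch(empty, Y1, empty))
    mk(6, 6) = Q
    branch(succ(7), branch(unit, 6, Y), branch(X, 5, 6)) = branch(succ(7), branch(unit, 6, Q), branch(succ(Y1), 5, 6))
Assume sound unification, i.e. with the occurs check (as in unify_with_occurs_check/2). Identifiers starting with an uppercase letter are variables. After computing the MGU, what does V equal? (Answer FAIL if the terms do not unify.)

mk(succ(6), mk(6, 6))

Decompose mk/2: X1 = succ(branch(7, 7, 5)),  succ(mk(V, 6)) = succ(mk(mk(succ(6), Y), 6)).
Bind X1 := succ(branch(7, 7, 5)); substituting into the one remaining equation that mentions X1 gives: mk(branch(unit, empty, 7), branch(empty, mk(succ(branch(7, 7, 5)), succ(branch(7, 7, 5))), empty)) = mk(branch(unit, empty, 7), branch(empty, Y1, empty)).
Decompose succ/1: mk(V, 6) = mk(mk(succ(6), Y), 6).
Decompose mk/2: V = mk(succ(6), Y),  6 = 6.
Bind V := mk(succ(6), Y); no other remaining equation mentions V.
Delete trivial equation 6 = 6.
Decompose mk/2: branch(unit, empty, 7) = branch(unit, empty, 7),  branch(empty, mk(succ(branch(7, 7, 5)), succ(branch(7, 7, 5))), empty) = branch(empty, Y1, empty).
Delete trivial equation branch(unit, empty, 7) = branch(unit, empty, 7).
Decompose branch/3: empty = empty,  mk(succ(branch(7, 7, 5)), succ(branch(7, 7, 5))) = Y1,  empty = empty.
Delete trivial equation empty = empty.
Bind Y1 := mk(succ(branch(7, 7, 5)), succ(branch(7, 7, 5))); substituting into the one remaining equation that mentions Y1 gives: branch(succ(7), branch(unit, 6, Y), branch(X, 5, 6)) = branch(succ(7), branch(unit, 6, Q), branch(succ(mk(succ(branch(7, 7, 5)), succ(branch(7, 7, 5)))), 5, 6)).
Delete trivial equation empty = empty.
Bind Q := mk(6, 6); substituting into the remaining equation gives: branch(succ(7), branch(unit, 6, Y), branch(X, 5, 6)) = branch(succ(7), branch(unit, 6, mk(6, 6)), branch(succ(mk(succ(branch(7, 7, 5)), succ(branch(7, 7, 5)))), 5, 6)).
Decompose branch/3: succ(7) = succ(7),  branch(unit, 6, Y) = branch(unit, 6, mk(6, 6)),  branch(X, 5, 6) = branch(succ(mk(succ(branch(7, 7, 5)), succ(branch(7, 7, 5)))), 5, 6).
Delete trivial equation succ(7) = succ(7).
Decompose branch/3: unit = unit,  6 = 6,  Y = mk(6, 6).
Delete trivial equation unit = unit.
Delete trivial equation 6 = 6.
Bind Y := mk(6, 6); no other remaining equation mentions Y. Substituting into the earlier binding gives V := mk(succ(6), mk(6, 6)).
Decompose branch/3: X = succ(mk(succ(branch(7, 7, 5)), succ(branch(7, 7, 5)))),  5 = 5,  6 = 6.
Bind X := succ(mk(succ(branch(7, 7, 5)), succ(branch(7, 7, 5)))); no other remaining equation mentions X.
Delete trivial equation 5 = 5.
Delete trivial equation 6 = 6.
MGU = { X1 = succ(branch(7, 7, 5)), V = mk(succ(6), mk(6, 6)), Y1 = mk(succ(branch(7, 7, 5)), succ(branch(7, 7, 5))), Q = mk(6, 6), Y = mk(6, 6), X = succ(mk(succ(branch(7, 7, 5)), succ(branch(7, 7, 5)))) }, so V = mk(succ(6), mk(6, 6)).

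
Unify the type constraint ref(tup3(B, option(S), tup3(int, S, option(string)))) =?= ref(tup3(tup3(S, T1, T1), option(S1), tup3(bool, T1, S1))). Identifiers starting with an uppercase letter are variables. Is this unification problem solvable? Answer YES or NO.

Decompose ref/1: tup3(B, option(S), tup3(int, S, option(string))) =?= tup3(tup3(S, T1, T1), option(S1), tup3(bool, T1, S1)).
Decompose tup3/3: B =?= tup3(S, T1, T1),  option(S) =?= option(S1),  tup3(int, S, option(string)) =?= tup3(bool, T1, S1).
Bind B := tup3(S, T1, T1); no other remaining equation mentions B.
Decompose option/1: S =?= S1.
Bind S := S1; substituting into the remaining equation gives: tup3(int, S1, option(string)) =?= tup3(bool, T1, S1). Substituting into the earlier binding gives B := tup3(S1, T1, T1).
Decompose tup3/3: int =?= bool,  S1 =?= T1,  option(string) =?= S1.
Clash: constants int and bool differ; no unifier exists.

NO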